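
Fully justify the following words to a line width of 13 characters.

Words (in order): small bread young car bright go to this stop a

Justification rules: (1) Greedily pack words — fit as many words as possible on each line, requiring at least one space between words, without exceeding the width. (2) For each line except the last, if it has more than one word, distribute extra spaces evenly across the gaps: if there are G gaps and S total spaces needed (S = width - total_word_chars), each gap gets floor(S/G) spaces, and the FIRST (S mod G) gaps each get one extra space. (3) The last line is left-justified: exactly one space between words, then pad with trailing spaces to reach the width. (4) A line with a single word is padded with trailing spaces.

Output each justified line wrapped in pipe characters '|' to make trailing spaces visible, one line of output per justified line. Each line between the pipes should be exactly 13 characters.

Answer: |small   bread|
|young     car|
|bright  go to|
|this stop a  |

Derivation:
Line 1: ['small', 'bread'] (min_width=11, slack=2)
Line 2: ['young', 'car'] (min_width=9, slack=4)
Line 3: ['bright', 'go', 'to'] (min_width=12, slack=1)
Line 4: ['this', 'stop', 'a'] (min_width=11, slack=2)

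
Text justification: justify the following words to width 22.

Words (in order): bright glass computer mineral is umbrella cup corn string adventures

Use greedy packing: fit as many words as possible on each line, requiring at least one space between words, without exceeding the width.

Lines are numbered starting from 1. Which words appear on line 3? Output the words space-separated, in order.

Line 1: ['bright', 'glass', 'computer'] (min_width=21, slack=1)
Line 2: ['mineral', 'is', 'umbrella'] (min_width=19, slack=3)
Line 3: ['cup', 'corn', 'string'] (min_width=15, slack=7)
Line 4: ['adventures'] (min_width=10, slack=12)

Answer: cup corn string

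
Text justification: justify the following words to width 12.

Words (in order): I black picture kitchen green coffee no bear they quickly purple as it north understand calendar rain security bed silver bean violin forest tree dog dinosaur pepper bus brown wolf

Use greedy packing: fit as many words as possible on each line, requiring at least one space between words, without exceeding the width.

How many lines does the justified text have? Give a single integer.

Line 1: ['I', 'black'] (min_width=7, slack=5)
Line 2: ['picture'] (min_width=7, slack=5)
Line 3: ['kitchen'] (min_width=7, slack=5)
Line 4: ['green', 'coffee'] (min_width=12, slack=0)
Line 5: ['no', 'bear', 'they'] (min_width=12, slack=0)
Line 6: ['quickly'] (min_width=7, slack=5)
Line 7: ['purple', 'as', 'it'] (min_width=12, slack=0)
Line 8: ['north'] (min_width=5, slack=7)
Line 9: ['understand'] (min_width=10, slack=2)
Line 10: ['calendar'] (min_width=8, slack=4)
Line 11: ['rain'] (min_width=4, slack=8)
Line 12: ['security', 'bed'] (min_width=12, slack=0)
Line 13: ['silver', 'bean'] (min_width=11, slack=1)
Line 14: ['violin'] (min_width=6, slack=6)
Line 15: ['forest', 'tree'] (min_width=11, slack=1)
Line 16: ['dog', 'dinosaur'] (min_width=12, slack=0)
Line 17: ['pepper', 'bus'] (min_width=10, slack=2)
Line 18: ['brown', 'wolf'] (min_width=10, slack=2)
Total lines: 18

Answer: 18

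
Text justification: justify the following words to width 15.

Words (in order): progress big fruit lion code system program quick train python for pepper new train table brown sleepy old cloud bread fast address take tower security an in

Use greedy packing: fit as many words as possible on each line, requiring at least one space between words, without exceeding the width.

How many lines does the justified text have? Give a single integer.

Answer: 12

Derivation:
Line 1: ['progress', 'big'] (min_width=12, slack=3)
Line 2: ['fruit', 'lion', 'code'] (min_width=15, slack=0)
Line 3: ['system', 'program'] (min_width=14, slack=1)
Line 4: ['quick', 'train'] (min_width=11, slack=4)
Line 5: ['python', 'for'] (min_width=10, slack=5)
Line 6: ['pepper', 'new'] (min_width=10, slack=5)
Line 7: ['train', 'table'] (min_width=11, slack=4)
Line 8: ['brown', 'sleepy'] (min_width=12, slack=3)
Line 9: ['old', 'cloud', 'bread'] (min_width=15, slack=0)
Line 10: ['fast', 'address'] (min_width=12, slack=3)
Line 11: ['take', 'tower'] (min_width=10, slack=5)
Line 12: ['security', 'an', 'in'] (min_width=14, slack=1)
Total lines: 12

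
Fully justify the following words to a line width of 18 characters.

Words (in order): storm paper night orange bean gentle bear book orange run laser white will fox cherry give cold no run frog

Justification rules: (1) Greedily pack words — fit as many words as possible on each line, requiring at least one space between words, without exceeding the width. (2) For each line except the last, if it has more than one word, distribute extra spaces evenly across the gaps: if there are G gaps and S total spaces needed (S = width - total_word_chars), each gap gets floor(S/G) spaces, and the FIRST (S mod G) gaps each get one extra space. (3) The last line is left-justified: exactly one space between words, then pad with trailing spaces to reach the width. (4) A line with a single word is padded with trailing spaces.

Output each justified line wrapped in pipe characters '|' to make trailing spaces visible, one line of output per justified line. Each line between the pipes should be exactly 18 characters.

Answer: |storm  paper night|
|orange bean gentle|
|bear  book  orange|
|run   laser  white|
|will   fox  cherry|
|give  cold  no run|
|frog              |

Derivation:
Line 1: ['storm', 'paper', 'night'] (min_width=17, slack=1)
Line 2: ['orange', 'bean', 'gentle'] (min_width=18, slack=0)
Line 3: ['bear', 'book', 'orange'] (min_width=16, slack=2)
Line 4: ['run', 'laser', 'white'] (min_width=15, slack=3)
Line 5: ['will', 'fox', 'cherry'] (min_width=15, slack=3)
Line 6: ['give', 'cold', 'no', 'run'] (min_width=16, slack=2)
Line 7: ['frog'] (min_width=4, slack=14)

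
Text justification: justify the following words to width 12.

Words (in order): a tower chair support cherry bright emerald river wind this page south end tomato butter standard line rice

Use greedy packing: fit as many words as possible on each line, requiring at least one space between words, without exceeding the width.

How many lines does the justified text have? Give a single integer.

Answer: 13

Derivation:
Line 1: ['a', 'tower'] (min_width=7, slack=5)
Line 2: ['chair'] (min_width=5, slack=7)
Line 3: ['support'] (min_width=7, slack=5)
Line 4: ['cherry'] (min_width=6, slack=6)
Line 5: ['bright'] (min_width=6, slack=6)
Line 6: ['emerald'] (min_width=7, slack=5)
Line 7: ['river', 'wind'] (min_width=10, slack=2)
Line 8: ['this', 'page'] (min_width=9, slack=3)
Line 9: ['south', 'end'] (min_width=9, slack=3)
Line 10: ['tomato'] (min_width=6, slack=6)
Line 11: ['butter'] (min_width=6, slack=6)
Line 12: ['standard'] (min_width=8, slack=4)
Line 13: ['line', 'rice'] (min_width=9, slack=3)
Total lines: 13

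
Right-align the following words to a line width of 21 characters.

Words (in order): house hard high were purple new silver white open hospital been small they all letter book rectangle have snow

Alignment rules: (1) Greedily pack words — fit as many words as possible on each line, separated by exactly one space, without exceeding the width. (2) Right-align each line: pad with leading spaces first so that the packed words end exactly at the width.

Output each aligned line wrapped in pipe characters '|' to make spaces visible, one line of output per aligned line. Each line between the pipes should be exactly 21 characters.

Line 1: ['house', 'hard', 'high', 'were'] (min_width=20, slack=1)
Line 2: ['purple', 'new', 'silver'] (min_width=17, slack=4)
Line 3: ['white', 'open', 'hospital'] (min_width=19, slack=2)
Line 4: ['been', 'small', 'they', 'all'] (min_width=19, slack=2)
Line 5: ['letter', 'book', 'rectangle'] (min_width=21, slack=0)
Line 6: ['have', 'snow'] (min_width=9, slack=12)

Answer: | house hard high were|
|    purple new silver|
|  white open hospital|
|  been small they all|
|letter book rectangle|
|            have snow|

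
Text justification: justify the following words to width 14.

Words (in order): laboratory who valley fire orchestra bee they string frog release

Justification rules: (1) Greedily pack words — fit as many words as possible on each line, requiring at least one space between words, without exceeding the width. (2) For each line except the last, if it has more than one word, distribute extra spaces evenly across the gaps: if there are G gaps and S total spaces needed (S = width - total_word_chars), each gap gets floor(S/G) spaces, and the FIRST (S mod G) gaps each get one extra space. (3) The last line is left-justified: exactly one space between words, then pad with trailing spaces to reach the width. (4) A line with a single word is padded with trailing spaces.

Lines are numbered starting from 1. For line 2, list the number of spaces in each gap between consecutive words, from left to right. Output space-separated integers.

Line 1: ['laboratory', 'who'] (min_width=14, slack=0)
Line 2: ['valley', 'fire'] (min_width=11, slack=3)
Line 3: ['orchestra', 'bee'] (min_width=13, slack=1)
Line 4: ['they', 'string'] (min_width=11, slack=3)
Line 5: ['frog', 'release'] (min_width=12, slack=2)

Answer: 4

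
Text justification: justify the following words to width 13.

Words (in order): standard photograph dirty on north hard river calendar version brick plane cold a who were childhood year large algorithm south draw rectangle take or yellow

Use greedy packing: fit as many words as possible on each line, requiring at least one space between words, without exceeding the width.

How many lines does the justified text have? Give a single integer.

Answer: 16

Derivation:
Line 1: ['standard'] (min_width=8, slack=5)
Line 2: ['photograph'] (min_width=10, slack=3)
Line 3: ['dirty', 'on'] (min_width=8, slack=5)
Line 4: ['north', 'hard'] (min_width=10, slack=3)
Line 5: ['river'] (min_width=5, slack=8)
Line 6: ['calendar'] (min_width=8, slack=5)
Line 7: ['version', 'brick'] (min_width=13, slack=0)
Line 8: ['plane', 'cold', 'a'] (min_width=12, slack=1)
Line 9: ['who', 'were'] (min_width=8, slack=5)
Line 10: ['childhood'] (min_width=9, slack=4)
Line 11: ['year', 'large'] (min_width=10, slack=3)
Line 12: ['algorithm'] (min_width=9, slack=4)
Line 13: ['south', 'draw'] (min_width=10, slack=3)
Line 14: ['rectangle'] (min_width=9, slack=4)
Line 15: ['take', 'or'] (min_width=7, slack=6)
Line 16: ['yellow'] (min_width=6, slack=7)
Total lines: 16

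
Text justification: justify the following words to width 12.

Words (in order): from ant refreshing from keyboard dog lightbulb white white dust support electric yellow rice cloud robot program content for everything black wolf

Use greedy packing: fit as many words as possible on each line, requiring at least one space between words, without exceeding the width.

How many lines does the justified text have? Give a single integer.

Line 1: ['from', 'ant'] (min_width=8, slack=4)
Line 2: ['refreshing'] (min_width=10, slack=2)
Line 3: ['from'] (min_width=4, slack=8)
Line 4: ['keyboard', 'dog'] (min_width=12, slack=0)
Line 5: ['lightbulb'] (min_width=9, slack=3)
Line 6: ['white', 'white'] (min_width=11, slack=1)
Line 7: ['dust', 'support'] (min_width=12, slack=0)
Line 8: ['electric'] (min_width=8, slack=4)
Line 9: ['yellow', 'rice'] (min_width=11, slack=1)
Line 10: ['cloud', 'robot'] (min_width=11, slack=1)
Line 11: ['program'] (min_width=7, slack=5)
Line 12: ['content', 'for'] (min_width=11, slack=1)
Line 13: ['everything'] (min_width=10, slack=2)
Line 14: ['black', 'wolf'] (min_width=10, slack=2)
Total lines: 14

Answer: 14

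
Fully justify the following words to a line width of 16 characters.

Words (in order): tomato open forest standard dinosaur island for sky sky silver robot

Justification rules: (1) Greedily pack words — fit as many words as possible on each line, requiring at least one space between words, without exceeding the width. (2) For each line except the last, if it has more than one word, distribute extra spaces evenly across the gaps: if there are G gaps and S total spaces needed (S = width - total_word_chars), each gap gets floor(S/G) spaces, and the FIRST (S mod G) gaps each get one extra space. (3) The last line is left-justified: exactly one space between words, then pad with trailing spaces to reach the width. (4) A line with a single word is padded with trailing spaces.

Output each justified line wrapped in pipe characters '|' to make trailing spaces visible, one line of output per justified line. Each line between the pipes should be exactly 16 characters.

Line 1: ['tomato', 'open'] (min_width=11, slack=5)
Line 2: ['forest', 'standard'] (min_width=15, slack=1)
Line 3: ['dinosaur', 'island'] (min_width=15, slack=1)
Line 4: ['for', 'sky', 'sky'] (min_width=11, slack=5)
Line 5: ['silver', 'robot'] (min_width=12, slack=4)

Answer: |tomato      open|
|forest  standard|
|dinosaur  island|
|for    sky   sky|
|silver robot    |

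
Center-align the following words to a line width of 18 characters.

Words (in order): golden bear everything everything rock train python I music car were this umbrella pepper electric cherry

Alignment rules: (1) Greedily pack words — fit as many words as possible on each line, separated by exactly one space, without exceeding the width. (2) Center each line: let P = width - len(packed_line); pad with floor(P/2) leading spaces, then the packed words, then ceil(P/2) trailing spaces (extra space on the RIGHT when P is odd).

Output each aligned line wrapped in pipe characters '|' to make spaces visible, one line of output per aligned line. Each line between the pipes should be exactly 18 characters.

Line 1: ['golden', 'bear'] (min_width=11, slack=7)
Line 2: ['everything'] (min_width=10, slack=8)
Line 3: ['everything', 'rock'] (min_width=15, slack=3)
Line 4: ['train', 'python', 'I'] (min_width=14, slack=4)
Line 5: ['music', 'car', 'were'] (min_width=14, slack=4)
Line 6: ['this', 'umbrella'] (min_width=13, slack=5)
Line 7: ['pepper', 'electric'] (min_width=15, slack=3)
Line 8: ['cherry'] (min_width=6, slack=12)

Answer: |   golden bear    |
|    everything    |
| everything rock  |
|  train python I  |
|  music car were  |
|  this umbrella   |
| pepper electric  |
|      cherry      |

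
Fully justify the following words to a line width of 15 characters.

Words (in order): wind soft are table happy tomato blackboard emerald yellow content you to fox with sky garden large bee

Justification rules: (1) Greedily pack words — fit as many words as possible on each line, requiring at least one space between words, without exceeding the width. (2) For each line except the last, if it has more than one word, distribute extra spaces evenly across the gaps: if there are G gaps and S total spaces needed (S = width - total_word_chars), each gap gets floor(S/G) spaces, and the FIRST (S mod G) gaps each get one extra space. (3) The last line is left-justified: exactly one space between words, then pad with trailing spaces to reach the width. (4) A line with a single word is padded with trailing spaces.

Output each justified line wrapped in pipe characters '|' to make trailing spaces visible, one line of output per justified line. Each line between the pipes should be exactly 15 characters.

Answer: |wind  soft  are|
|table     happy|
|tomato         |
|blackboard     |
|emerald  yellow|
|content  you to|
|fox   with  sky|
|garden    large|
|bee            |

Derivation:
Line 1: ['wind', 'soft', 'are'] (min_width=13, slack=2)
Line 2: ['table', 'happy'] (min_width=11, slack=4)
Line 3: ['tomato'] (min_width=6, slack=9)
Line 4: ['blackboard'] (min_width=10, slack=5)
Line 5: ['emerald', 'yellow'] (min_width=14, slack=1)
Line 6: ['content', 'you', 'to'] (min_width=14, slack=1)
Line 7: ['fox', 'with', 'sky'] (min_width=12, slack=3)
Line 8: ['garden', 'large'] (min_width=12, slack=3)
Line 9: ['bee'] (min_width=3, slack=12)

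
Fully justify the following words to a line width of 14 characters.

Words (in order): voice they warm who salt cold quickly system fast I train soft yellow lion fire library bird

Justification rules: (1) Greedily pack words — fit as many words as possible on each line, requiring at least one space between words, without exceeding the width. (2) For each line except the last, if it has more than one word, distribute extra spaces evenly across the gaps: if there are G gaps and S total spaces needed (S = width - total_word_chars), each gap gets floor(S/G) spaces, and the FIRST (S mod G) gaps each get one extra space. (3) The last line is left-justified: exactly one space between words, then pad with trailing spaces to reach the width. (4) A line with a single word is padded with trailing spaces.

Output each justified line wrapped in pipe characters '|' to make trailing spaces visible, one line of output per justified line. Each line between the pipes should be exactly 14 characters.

Line 1: ['voice', 'they'] (min_width=10, slack=4)
Line 2: ['warm', 'who', 'salt'] (min_width=13, slack=1)
Line 3: ['cold', 'quickly'] (min_width=12, slack=2)
Line 4: ['system', 'fast', 'I'] (min_width=13, slack=1)
Line 5: ['train', 'soft'] (min_width=10, slack=4)
Line 6: ['yellow', 'lion'] (min_width=11, slack=3)
Line 7: ['fire', 'library'] (min_width=12, slack=2)
Line 8: ['bird'] (min_width=4, slack=10)

Answer: |voice     they|
|warm  who salt|
|cold   quickly|
|system  fast I|
|train     soft|
|yellow    lion|
|fire   library|
|bird          |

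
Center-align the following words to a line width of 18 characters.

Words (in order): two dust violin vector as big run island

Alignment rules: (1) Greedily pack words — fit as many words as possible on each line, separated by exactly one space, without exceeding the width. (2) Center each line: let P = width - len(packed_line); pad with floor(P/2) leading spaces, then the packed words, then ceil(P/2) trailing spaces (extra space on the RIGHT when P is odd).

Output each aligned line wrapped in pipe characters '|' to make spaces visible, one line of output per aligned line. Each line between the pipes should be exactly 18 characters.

Line 1: ['two', 'dust', 'violin'] (min_width=15, slack=3)
Line 2: ['vector', 'as', 'big', 'run'] (min_width=17, slack=1)
Line 3: ['island'] (min_width=6, slack=12)

Answer: | two dust violin  |
|vector as big run |
|      island      |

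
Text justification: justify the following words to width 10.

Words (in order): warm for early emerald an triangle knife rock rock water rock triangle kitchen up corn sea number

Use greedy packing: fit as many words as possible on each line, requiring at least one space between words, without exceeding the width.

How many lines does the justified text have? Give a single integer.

Line 1: ['warm', 'for'] (min_width=8, slack=2)
Line 2: ['early'] (min_width=5, slack=5)
Line 3: ['emerald', 'an'] (min_width=10, slack=0)
Line 4: ['triangle'] (min_width=8, slack=2)
Line 5: ['knife', 'rock'] (min_width=10, slack=0)
Line 6: ['rock', 'water'] (min_width=10, slack=0)
Line 7: ['rock'] (min_width=4, slack=6)
Line 8: ['triangle'] (min_width=8, slack=2)
Line 9: ['kitchen', 'up'] (min_width=10, slack=0)
Line 10: ['corn', 'sea'] (min_width=8, slack=2)
Line 11: ['number'] (min_width=6, slack=4)
Total lines: 11

Answer: 11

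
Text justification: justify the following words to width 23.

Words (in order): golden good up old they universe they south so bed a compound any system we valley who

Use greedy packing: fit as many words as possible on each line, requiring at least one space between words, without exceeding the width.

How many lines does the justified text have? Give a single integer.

Answer: 4

Derivation:
Line 1: ['golden', 'good', 'up', 'old', 'they'] (min_width=23, slack=0)
Line 2: ['universe', 'they', 'south', 'so'] (min_width=22, slack=1)
Line 3: ['bed', 'a', 'compound', 'any'] (min_width=18, slack=5)
Line 4: ['system', 'we', 'valley', 'who'] (min_width=20, slack=3)
Total lines: 4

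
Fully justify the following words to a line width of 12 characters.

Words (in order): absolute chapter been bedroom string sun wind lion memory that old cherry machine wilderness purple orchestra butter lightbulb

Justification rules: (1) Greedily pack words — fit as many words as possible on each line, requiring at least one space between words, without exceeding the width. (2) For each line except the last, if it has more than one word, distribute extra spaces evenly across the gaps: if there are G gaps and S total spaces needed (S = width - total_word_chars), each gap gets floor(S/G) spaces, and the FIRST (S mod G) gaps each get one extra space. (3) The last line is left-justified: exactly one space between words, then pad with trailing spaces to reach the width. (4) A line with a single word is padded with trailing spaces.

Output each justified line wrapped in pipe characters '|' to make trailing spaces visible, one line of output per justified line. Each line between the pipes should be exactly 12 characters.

Answer: |absolute    |
|chapter been|
|bedroom     |
|string   sun|
|wind    lion|
|memory  that|
|old   cherry|
|machine     |
|wilderness  |
|purple      |
|orchestra   |
|butter      |
|lightbulb   |

Derivation:
Line 1: ['absolute'] (min_width=8, slack=4)
Line 2: ['chapter', 'been'] (min_width=12, slack=0)
Line 3: ['bedroom'] (min_width=7, slack=5)
Line 4: ['string', 'sun'] (min_width=10, slack=2)
Line 5: ['wind', 'lion'] (min_width=9, slack=3)
Line 6: ['memory', 'that'] (min_width=11, slack=1)
Line 7: ['old', 'cherry'] (min_width=10, slack=2)
Line 8: ['machine'] (min_width=7, slack=5)
Line 9: ['wilderness'] (min_width=10, slack=2)
Line 10: ['purple'] (min_width=6, slack=6)
Line 11: ['orchestra'] (min_width=9, slack=3)
Line 12: ['butter'] (min_width=6, slack=6)
Line 13: ['lightbulb'] (min_width=9, slack=3)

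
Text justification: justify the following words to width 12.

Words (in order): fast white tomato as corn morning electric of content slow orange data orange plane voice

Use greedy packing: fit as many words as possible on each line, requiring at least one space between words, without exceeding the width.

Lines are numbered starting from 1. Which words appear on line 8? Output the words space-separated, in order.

Line 1: ['fast', 'white'] (min_width=10, slack=2)
Line 2: ['tomato', 'as'] (min_width=9, slack=3)
Line 3: ['corn', 'morning'] (min_width=12, slack=0)
Line 4: ['electric', 'of'] (min_width=11, slack=1)
Line 5: ['content', 'slow'] (min_width=12, slack=0)
Line 6: ['orange', 'data'] (min_width=11, slack=1)
Line 7: ['orange', 'plane'] (min_width=12, slack=0)
Line 8: ['voice'] (min_width=5, slack=7)

Answer: voice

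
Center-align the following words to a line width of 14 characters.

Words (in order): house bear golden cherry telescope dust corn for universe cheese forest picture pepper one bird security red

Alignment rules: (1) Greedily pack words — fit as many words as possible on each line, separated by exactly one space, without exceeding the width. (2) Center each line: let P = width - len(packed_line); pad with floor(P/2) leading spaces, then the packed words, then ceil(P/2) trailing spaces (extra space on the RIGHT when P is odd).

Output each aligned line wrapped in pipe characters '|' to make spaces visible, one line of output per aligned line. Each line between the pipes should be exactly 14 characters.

Line 1: ['house', 'bear'] (min_width=10, slack=4)
Line 2: ['golden', 'cherry'] (min_width=13, slack=1)
Line 3: ['telescope', 'dust'] (min_width=14, slack=0)
Line 4: ['corn', 'for'] (min_width=8, slack=6)
Line 5: ['universe'] (min_width=8, slack=6)
Line 6: ['cheese', 'forest'] (min_width=13, slack=1)
Line 7: ['picture', 'pepper'] (min_width=14, slack=0)
Line 8: ['one', 'bird'] (min_width=8, slack=6)
Line 9: ['security', 'red'] (min_width=12, slack=2)

Answer: |  house bear  |
|golden cherry |
|telescope dust|
|   corn for   |
|   universe   |
|cheese forest |
|picture pepper|
|   one bird   |
| security red |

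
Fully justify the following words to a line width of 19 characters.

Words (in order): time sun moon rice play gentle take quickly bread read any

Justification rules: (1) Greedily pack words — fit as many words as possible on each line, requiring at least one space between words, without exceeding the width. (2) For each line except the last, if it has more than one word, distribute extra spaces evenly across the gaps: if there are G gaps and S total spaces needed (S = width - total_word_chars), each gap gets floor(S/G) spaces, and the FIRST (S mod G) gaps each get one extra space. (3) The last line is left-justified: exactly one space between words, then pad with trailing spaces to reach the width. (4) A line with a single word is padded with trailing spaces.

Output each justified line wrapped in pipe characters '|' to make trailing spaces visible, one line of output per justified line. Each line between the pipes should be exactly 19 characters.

Line 1: ['time', 'sun', 'moon', 'rice'] (min_width=18, slack=1)
Line 2: ['play', 'gentle', 'take'] (min_width=16, slack=3)
Line 3: ['quickly', 'bread', 'read'] (min_width=18, slack=1)
Line 4: ['any'] (min_width=3, slack=16)

Answer: |time  sun moon rice|
|play   gentle  take|
|quickly  bread read|
|any                |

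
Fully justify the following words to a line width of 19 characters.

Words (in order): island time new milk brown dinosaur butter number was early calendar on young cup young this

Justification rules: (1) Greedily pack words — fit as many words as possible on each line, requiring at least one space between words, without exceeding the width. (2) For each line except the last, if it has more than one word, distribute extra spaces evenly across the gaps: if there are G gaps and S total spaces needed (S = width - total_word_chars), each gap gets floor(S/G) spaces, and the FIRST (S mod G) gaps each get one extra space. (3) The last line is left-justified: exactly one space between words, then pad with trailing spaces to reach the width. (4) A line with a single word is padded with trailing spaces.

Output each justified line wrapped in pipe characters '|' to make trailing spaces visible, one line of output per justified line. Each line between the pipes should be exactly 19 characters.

Answer: |island   time   new|
|milk brown dinosaur|
|butter  number  was|
|early  calendar  on|
|young   cup   young|
|this               |

Derivation:
Line 1: ['island', 'time', 'new'] (min_width=15, slack=4)
Line 2: ['milk', 'brown', 'dinosaur'] (min_width=19, slack=0)
Line 3: ['butter', 'number', 'was'] (min_width=17, slack=2)
Line 4: ['early', 'calendar', 'on'] (min_width=17, slack=2)
Line 5: ['young', 'cup', 'young'] (min_width=15, slack=4)
Line 6: ['this'] (min_width=4, slack=15)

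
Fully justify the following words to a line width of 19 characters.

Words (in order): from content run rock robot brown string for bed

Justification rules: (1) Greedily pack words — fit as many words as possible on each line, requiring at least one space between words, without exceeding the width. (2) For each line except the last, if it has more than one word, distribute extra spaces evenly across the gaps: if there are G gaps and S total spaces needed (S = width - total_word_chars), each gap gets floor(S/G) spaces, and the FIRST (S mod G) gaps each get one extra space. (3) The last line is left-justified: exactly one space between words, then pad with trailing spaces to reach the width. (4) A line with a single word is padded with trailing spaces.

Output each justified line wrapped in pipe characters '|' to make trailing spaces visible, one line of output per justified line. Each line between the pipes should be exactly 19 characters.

Answer: |from   content  run|
|rock   robot  brown|
|string for bed     |

Derivation:
Line 1: ['from', 'content', 'run'] (min_width=16, slack=3)
Line 2: ['rock', 'robot', 'brown'] (min_width=16, slack=3)
Line 3: ['string', 'for', 'bed'] (min_width=14, slack=5)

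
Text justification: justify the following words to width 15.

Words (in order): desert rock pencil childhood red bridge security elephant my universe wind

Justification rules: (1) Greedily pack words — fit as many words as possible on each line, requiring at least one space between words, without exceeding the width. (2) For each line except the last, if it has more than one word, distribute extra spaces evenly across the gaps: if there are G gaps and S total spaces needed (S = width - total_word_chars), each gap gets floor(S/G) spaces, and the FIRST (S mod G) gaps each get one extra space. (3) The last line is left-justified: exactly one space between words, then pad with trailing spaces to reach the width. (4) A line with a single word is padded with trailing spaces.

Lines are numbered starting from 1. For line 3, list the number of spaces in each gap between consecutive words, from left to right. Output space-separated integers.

Line 1: ['desert', 'rock'] (min_width=11, slack=4)
Line 2: ['pencil'] (min_width=6, slack=9)
Line 3: ['childhood', 'red'] (min_width=13, slack=2)
Line 4: ['bridge', 'security'] (min_width=15, slack=0)
Line 5: ['elephant', 'my'] (min_width=11, slack=4)
Line 6: ['universe', 'wind'] (min_width=13, slack=2)

Answer: 3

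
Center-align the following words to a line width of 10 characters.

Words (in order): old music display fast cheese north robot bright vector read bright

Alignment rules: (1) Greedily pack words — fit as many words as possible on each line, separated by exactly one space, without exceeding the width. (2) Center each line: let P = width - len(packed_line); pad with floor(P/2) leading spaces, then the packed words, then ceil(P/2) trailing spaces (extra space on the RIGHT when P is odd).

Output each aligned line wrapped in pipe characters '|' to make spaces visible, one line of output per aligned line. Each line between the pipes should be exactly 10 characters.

Answer: |old music |
| display  |
|   fast   |
|  cheese  |
|  north   |
|  robot   |
|  bright  |
|  vector  |
|   read   |
|  bright  |

Derivation:
Line 1: ['old', 'music'] (min_width=9, slack=1)
Line 2: ['display'] (min_width=7, slack=3)
Line 3: ['fast'] (min_width=4, slack=6)
Line 4: ['cheese'] (min_width=6, slack=4)
Line 5: ['north'] (min_width=5, slack=5)
Line 6: ['robot'] (min_width=5, slack=5)
Line 7: ['bright'] (min_width=6, slack=4)
Line 8: ['vector'] (min_width=6, slack=4)
Line 9: ['read'] (min_width=4, slack=6)
Line 10: ['bright'] (min_width=6, slack=4)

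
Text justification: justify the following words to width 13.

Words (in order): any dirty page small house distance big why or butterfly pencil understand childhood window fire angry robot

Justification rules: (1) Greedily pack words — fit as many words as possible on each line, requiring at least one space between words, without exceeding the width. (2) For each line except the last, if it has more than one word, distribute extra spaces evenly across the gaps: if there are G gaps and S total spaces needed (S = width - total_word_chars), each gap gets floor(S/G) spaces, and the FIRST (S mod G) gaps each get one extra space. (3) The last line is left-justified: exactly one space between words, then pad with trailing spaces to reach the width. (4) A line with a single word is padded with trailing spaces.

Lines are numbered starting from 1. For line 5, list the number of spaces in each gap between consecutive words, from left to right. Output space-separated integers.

Line 1: ['any', 'dirty'] (min_width=9, slack=4)
Line 2: ['page', 'small'] (min_width=10, slack=3)
Line 3: ['house'] (min_width=5, slack=8)
Line 4: ['distance', 'big'] (min_width=12, slack=1)
Line 5: ['why', 'or'] (min_width=6, slack=7)
Line 6: ['butterfly'] (min_width=9, slack=4)
Line 7: ['pencil'] (min_width=6, slack=7)
Line 8: ['understand'] (min_width=10, slack=3)
Line 9: ['childhood'] (min_width=9, slack=4)
Line 10: ['window', 'fire'] (min_width=11, slack=2)
Line 11: ['angry', 'robot'] (min_width=11, slack=2)

Answer: 8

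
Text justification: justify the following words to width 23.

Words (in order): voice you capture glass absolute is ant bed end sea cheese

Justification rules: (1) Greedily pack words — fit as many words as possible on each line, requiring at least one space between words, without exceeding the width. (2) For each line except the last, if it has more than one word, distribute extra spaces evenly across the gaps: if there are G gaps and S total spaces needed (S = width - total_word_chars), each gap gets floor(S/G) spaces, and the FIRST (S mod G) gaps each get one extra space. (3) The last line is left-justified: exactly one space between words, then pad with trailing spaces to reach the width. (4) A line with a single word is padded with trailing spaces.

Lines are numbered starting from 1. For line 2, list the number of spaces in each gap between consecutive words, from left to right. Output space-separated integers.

Line 1: ['voice', 'you', 'capture', 'glass'] (min_width=23, slack=0)
Line 2: ['absolute', 'is', 'ant', 'bed', 'end'] (min_width=23, slack=0)
Line 3: ['sea', 'cheese'] (min_width=10, slack=13)

Answer: 1 1 1 1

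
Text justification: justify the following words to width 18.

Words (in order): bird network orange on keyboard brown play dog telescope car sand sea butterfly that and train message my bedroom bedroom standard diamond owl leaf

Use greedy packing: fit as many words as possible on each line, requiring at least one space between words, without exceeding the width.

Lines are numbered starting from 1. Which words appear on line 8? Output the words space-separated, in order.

Answer: standard diamond

Derivation:
Line 1: ['bird', 'network'] (min_width=12, slack=6)
Line 2: ['orange', 'on', 'keyboard'] (min_width=18, slack=0)
Line 3: ['brown', 'play', 'dog'] (min_width=14, slack=4)
Line 4: ['telescope', 'car', 'sand'] (min_width=18, slack=0)
Line 5: ['sea', 'butterfly', 'that'] (min_width=18, slack=0)
Line 6: ['and', 'train', 'message'] (min_width=17, slack=1)
Line 7: ['my', 'bedroom', 'bedroom'] (min_width=18, slack=0)
Line 8: ['standard', 'diamond'] (min_width=16, slack=2)
Line 9: ['owl', 'leaf'] (min_width=8, slack=10)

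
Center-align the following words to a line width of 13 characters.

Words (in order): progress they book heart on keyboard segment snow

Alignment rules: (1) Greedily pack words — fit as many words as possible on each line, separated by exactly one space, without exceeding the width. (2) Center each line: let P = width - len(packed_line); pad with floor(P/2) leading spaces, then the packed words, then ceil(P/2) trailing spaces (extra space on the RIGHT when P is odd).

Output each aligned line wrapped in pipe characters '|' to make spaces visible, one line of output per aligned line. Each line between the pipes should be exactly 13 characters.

Answer: |progress they|
|book heart on|
|  keyboard   |
|segment snow |

Derivation:
Line 1: ['progress', 'they'] (min_width=13, slack=0)
Line 2: ['book', 'heart', 'on'] (min_width=13, slack=0)
Line 3: ['keyboard'] (min_width=8, slack=5)
Line 4: ['segment', 'snow'] (min_width=12, slack=1)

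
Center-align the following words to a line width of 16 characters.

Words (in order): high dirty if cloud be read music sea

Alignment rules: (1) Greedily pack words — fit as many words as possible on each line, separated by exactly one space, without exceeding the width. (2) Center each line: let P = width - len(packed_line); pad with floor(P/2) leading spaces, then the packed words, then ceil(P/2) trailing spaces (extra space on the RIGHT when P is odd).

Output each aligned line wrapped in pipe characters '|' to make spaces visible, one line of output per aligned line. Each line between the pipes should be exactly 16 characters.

Line 1: ['high', 'dirty', 'if'] (min_width=13, slack=3)
Line 2: ['cloud', 'be', 'read'] (min_width=13, slack=3)
Line 3: ['music', 'sea'] (min_width=9, slack=7)

Answer: | high dirty if  |
| cloud be read  |
|   music sea    |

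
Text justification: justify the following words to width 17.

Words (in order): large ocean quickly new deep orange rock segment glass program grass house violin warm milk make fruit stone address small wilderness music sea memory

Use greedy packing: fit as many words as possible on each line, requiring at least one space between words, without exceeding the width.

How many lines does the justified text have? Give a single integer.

Line 1: ['large', 'ocean'] (min_width=11, slack=6)
Line 2: ['quickly', 'new', 'deep'] (min_width=16, slack=1)
Line 3: ['orange', 'rock'] (min_width=11, slack=6)
Line 4: ['segment', 'glass'] (min_width=13, slack=4)
Line 5: ['program', 'grass'] (min_width=13, slack=4)
Line 6: ['house', 'violin', 'warm'] (min_width=17, slack=0)
Line 7: ['milk', 'make', 'fruit'] (min_width=15, slack=2)
Line 8: ['stone', 'address'] (min_width=13, slack=4)
Line 9: ['small', 'wilderness'] (min_width=16, slack=1)
Line 10: ['music', 'sea', 'memory'] (min_width=16, slack=1)
Total lines: 10

Answer: 10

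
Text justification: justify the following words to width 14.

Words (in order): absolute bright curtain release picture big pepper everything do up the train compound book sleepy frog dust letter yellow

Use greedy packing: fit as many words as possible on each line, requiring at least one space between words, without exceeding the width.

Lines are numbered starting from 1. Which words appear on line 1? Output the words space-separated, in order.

Line 1: ['absolute'] (min_width=8, slack=6)
Line 2: ['bright', 'curtain'] (min_width=14, slack=0)
Line 3: ['release'] (min_width=7, slack=7)
Line 4: ['picture', 'big'] (min_width=11, slack=3)
Line 5: ['pepper'] (min_width=6, slack=8)
Line 6: ['everything', 'do'] (min_width=13, slack=1)
Line 7: ['up', 'the', 'train'] (min_width=12, slack=2)
Line 8: ['compound', 'book'] (min_width=13, slack=1)
Line 9: ['sleepy', 'frog'] (min_width=11, slack=3)
Line 10: ['dust', 'letter'] (min_width=11, slack=3)
Line 11: ['yellow'] (min_width=6, slack=8)

Answer: absolute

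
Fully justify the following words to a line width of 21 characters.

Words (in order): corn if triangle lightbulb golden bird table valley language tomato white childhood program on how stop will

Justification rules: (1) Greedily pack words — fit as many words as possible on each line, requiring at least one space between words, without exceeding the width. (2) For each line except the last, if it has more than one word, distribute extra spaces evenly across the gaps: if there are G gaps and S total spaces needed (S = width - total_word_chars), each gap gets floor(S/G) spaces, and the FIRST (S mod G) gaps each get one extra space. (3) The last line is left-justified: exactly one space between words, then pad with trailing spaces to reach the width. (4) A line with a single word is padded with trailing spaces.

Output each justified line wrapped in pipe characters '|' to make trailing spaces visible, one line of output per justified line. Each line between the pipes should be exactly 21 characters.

Line 1: ['corn', 'if', 'triangle'] (min_width=16, slack=5)
Line 2: ['lightbulb', 'golden', 'bird'] (min_width=21, slack=0)
Line 3: ['table', 'valley', 'language'] (min_width=21, slack=0)
Line 4: ['tomato', 'white'] (min_width=12, slack=9)
Line 5: ['childhood', 'program', 'on'] (min_width=20, slack=1)
Line 6: ['how', 'stop', 'will'] (min_width=13, slack=8)

Answer: |corn    if   triangle|
|lightbulb golden bird|
|table valley language|
|tomato          white|
|childhood  program on|
|how stop will        |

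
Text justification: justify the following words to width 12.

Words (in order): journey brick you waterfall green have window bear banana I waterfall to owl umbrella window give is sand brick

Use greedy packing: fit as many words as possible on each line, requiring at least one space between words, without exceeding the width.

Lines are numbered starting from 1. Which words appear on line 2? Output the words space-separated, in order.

Line 1: ['journey'] (min_width=7, slack=5)
Line 2: ['brick', 'you'] (min_width=9, slack=3)
Line 3: ['waterfall'] (min_width=9, slack=3)
Line 4: ['green', 'have'] (min_width=10, slack=2)
Line 5: ['window', 'bear'] (min_width=11, slack=1)
Line 6: ['banana', 'I'] (min_width=8, slack=4)
Line 7: ['waterfall', 'to'] (min_width=12, slack=0)
Line 8: ['owl', 'umbrella'] (min_width=12, slack=0)
Line 9: ['window', 'give'] (min_width=11, slack=1)
Line 10: ['is', 'sand'] (min_width=7, slack=5)
Line 11: ['brick'] (min_width=5, slack=7)

Answer: brick you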